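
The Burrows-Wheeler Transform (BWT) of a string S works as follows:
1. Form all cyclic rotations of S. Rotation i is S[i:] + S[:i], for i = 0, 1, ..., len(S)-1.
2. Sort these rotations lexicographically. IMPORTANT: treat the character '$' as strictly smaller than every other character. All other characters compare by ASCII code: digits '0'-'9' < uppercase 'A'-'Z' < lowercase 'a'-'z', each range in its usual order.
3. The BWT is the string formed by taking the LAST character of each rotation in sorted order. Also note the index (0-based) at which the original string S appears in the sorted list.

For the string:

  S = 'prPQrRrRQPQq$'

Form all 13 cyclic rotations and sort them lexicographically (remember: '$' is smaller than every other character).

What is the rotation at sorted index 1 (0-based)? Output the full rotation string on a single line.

Answer: PQq$prPQrRrRQ

Derivation:
All 13 rotations (rotation i = S[i:]+S[:i]):
  rot[0] = prPQrRrRQPQq$
  rot[1] = rPQrRrRQPQq$p
  rot[2] = PQrRrRQPQq$pr
  rot[3] = QrRrRQPQq$prP
  rot[4] = rRrRQPQq$prPQ
  rot[5] = RrRQPQq$prPQr
  rot[6] = rRQPQq$prPQrR
  rot[7] = RQPQq$prPQrRr
  rot[8] = QPQq$prPQrRrR
  rot[9] = PQq$prPQrRrRQ
  rot[10] = Qq$prPQrRrRQP
  rot[11] = q$prPQrRrRQPQ
  rot[12] = $prPQrRrRQPQq
Sorted (with $ < everything):
  sorted[0] = $prPQrRrRQPQq
  sorted[1] = PQq$prPQrRrRQ
  sorted[2] = PQrRrRQPQq$pr
  sorted[3] = QPQq$prPQrRrR
  sorted[4] = Qq$prPQrRrRQP
  sorted[5] = QrRrRQPQq$prP
  sorted[6] = RQPQq$prPQrRr
  sorted[7] = RrRQPQq$prPQr
  sorted[8] = prPQrRrRQPQq$
  sorted[9] = q$prPQrRrRQPQ
  sorted[10] = rPQrRrRQPQq$p
  sorted[11] = rRQPQq$prPQrR
  sorted[12] = rRrRQPQq$prPQ
sorted[1] = PQq$prPQrRrRQ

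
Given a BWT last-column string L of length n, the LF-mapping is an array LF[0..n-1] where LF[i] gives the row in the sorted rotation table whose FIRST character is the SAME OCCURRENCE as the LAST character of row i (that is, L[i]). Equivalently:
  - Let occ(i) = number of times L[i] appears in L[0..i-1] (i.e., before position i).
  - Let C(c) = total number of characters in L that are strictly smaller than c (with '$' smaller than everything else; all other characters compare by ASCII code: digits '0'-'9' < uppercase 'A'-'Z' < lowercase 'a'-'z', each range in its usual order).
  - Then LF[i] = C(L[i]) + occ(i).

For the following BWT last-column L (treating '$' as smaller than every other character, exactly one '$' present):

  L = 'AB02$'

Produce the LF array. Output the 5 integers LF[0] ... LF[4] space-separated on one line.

Char counts: '$':1, '0':1, '2':1, 'A':1, 'B':1
C (first-col start): C('$')=0, C('0')=1, C('2')=2, C('A')=3, C('B')=4
L[0]='A': occ=0, LF[0]=C('A')+0=3+0=3
L[1]='B': occ=0, LF[1]=C('B')+0=4+0=4
L[2]='0': occ=0, LF[2]=C('0')+0=1+0=1
L[3]='2': occ=0, LF[3]=C('2')+0=2+0=2
L[4]='$': occ=0, LF[4]=C('$')+0=0+0=0

Answer: 3 4 1 2 0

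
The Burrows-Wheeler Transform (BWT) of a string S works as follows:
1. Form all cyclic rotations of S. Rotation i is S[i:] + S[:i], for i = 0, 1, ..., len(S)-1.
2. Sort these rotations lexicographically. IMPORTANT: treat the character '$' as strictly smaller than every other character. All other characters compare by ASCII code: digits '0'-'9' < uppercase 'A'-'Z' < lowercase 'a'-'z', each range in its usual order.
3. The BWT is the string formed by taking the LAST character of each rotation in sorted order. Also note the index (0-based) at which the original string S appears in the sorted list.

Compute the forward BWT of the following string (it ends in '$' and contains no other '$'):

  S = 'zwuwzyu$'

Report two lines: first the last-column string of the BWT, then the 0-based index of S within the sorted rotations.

Answer: uywzuz$w
6

Derivation:
All 8 rotations (rotation i = S[i:]+S[:i]):
  rot[0] = zwuwzyu$
  rot[1] = wuwzyu$z
  rot[2] = uwzyu$zw
  rot[3] = wzyu$zwu
  rot[4] = zyu$zwuw
  rot[5] = yu$zwuwz
  rot[6] = u$zwuwzy
  rot[7] = $zwuwzyu
Sorted (with $ < everything):
  sorted[0] = $zwuwzyu  (last char: 'u')
  sorted[1] = u$zwuwzy  (last char: 'y')
  sorted[2] = uwzyu$zw  (last char: 'w')
  sorted[3] = wuwzyu$z  (last char: 'z')
  sorted[4] = wzyu$zwu  (last char: 'u')
  sorted[5] = yu$zwuwz  (last char: 'z')
  sorted[6] = zwuwzyu$  (last char: '$')
  sorted[7] = zyu$zwuw  (last char: 'w')
Last column: uywzuz$w
Original string S is at sorted index 6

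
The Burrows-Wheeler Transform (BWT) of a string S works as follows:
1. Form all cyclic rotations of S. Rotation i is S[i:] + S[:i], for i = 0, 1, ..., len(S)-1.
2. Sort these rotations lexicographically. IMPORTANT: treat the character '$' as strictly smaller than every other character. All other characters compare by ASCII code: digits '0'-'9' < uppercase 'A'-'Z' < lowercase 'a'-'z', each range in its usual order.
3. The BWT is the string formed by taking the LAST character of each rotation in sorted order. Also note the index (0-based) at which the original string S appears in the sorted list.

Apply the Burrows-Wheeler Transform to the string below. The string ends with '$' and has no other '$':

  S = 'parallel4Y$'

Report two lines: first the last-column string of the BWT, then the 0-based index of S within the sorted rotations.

Answer: Yl4rplela$a
9

Derivation:
All 11 rotations (rotation i = S[i:]+S[:i]):
  rot[0] = parallel4Y$
  rot[1] = arallel4Y$p
  rot[2] = rallel4Y$pa
  rot[3] = allel4Y$par
  rot[4] = llel4Y$para
  rot[5] = lel4Y$paral
  rot[6] = el4Y$parall
  rot[7] = l4Y$paralle
  rot[8] = 4Y$parallel
  rot[9] = Y$parallel4
  rot[10] = $parallel4Y
Sorted (with $ < everything):
  sorted[0] = $parallel4Y  (last char: 'Y')
  sorted[1] = 4Y$parallel  (last char: 'l')
  sorted[2] = Y$parallel4  (last char: '4')
  sorted[3] = allel4Y$par  (last char: 'r')
  sorted[4] = arallel4Y$p  (last char: 'p')
  sorted[5] = el4Y$parall  (last char: 'l')
  sorted[6] = l4Y$paralle  (last char: 'e')
  sorted[7] = lel4Y$paral  (last char: 'l')
  sorted[8] = llel4Y$para  (last char: 'a')
  sorted[9] = parallel4Y$  (last char: '$')
  sorted[10] = rallel4Y$pa  (last char: 'a')
Last column: Yl4rplela$a
Original string S is at sorted index 9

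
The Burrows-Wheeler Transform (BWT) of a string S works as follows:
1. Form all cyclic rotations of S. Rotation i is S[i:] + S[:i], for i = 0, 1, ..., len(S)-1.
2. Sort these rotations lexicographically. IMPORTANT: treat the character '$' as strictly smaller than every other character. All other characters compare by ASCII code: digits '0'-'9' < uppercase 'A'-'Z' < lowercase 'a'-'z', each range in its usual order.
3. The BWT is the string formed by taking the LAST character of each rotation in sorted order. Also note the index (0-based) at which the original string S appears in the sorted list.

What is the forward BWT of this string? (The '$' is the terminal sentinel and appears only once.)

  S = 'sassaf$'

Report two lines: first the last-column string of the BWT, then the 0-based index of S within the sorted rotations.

Answer: fssas$a
5

Derivation:
All 7 rotations (rotation i = S[i:]+S[:i]):
  rot[0] = sassaf$
  rot[1] = assaf$s
  rot[2] = ssaf$sa
  rot[3] = saf$sas
  rot[4] = af$sass
  rot[5] = f$sassa
  rot[6] = $sassaf
Sorted (with $ < everything):
  sorted[0] = $sassaf  (last char: 'f')
  sorted[1] = af$sass  (last char: 's')
  sorted[2] = assaf$s  (last char: 's')
  sorted[3] = f$sassa  (last char: 'a')
  sorted[4] = saf$sas  (last char: 's')
  sorted[5] = sassaf$  (last char: '$')
  sorted[6] = ssaf$sa  (last char: 'a')
Last column: fssas$a
Original string S is at sorted index 5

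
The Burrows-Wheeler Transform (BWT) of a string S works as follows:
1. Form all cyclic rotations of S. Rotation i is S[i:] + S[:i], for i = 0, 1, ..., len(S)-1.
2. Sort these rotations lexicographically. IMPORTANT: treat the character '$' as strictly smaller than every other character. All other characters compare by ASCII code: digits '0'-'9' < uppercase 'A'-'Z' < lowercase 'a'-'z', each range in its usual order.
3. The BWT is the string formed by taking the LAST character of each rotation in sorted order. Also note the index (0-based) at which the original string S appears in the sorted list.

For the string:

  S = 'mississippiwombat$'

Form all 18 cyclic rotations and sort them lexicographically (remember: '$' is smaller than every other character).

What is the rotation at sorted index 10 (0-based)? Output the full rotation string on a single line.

All 18 rotations (rotation i = S[i:]+S[:i]):
  rot[0] = mississippiwombat$
  rot[1] = ississippiwombat$m
  rot[2] = ssissippiwombat$mi
  rot[3] = sissippiwombat$mis
  rot[4] = issippiwombat$miss
  rot[5] = ssippiwombat$missi
  rot[6] = sippiwombat$missis
  rot[7] = ippiwombat$mississ
  rot[8] = ppiwombat$mississi
  rot[9] = piwombat$mississip
  rot[10] = iwombat$mississipp
  rot[11] = wombat$mississippi
  rot[12] = ombat$mississippiw
  rot[13] = mbat$mississippiwo
  rot[14] = bat$mississippiwom
  rot[15] = at$mississippiwomb
  rot[16] = t$mississippiwomba
  rot[17] = $mississippiwombat
Sorted (with $ < everything):
  sorted[0] = $mississippiwombat
  sorted[1] = at$mississippiwomb
  sorted[2] = bat$mississippiwom
  sorted[3] = ippiwombat$mississ
  sorted[4] = issippiwombat$miss
  sorted[5] = ississippiwombat$m
  sorted[6] = iwombat$mississipp
  sorted[7] = mbat$mississippiwo
  sorted[8] = mississippiwombat$
  sorted[9] = ombat$mississippiw
  sorted[10] = piwombat$mississip
  sorted[11] = ppiwombat$mississi
  sorted[12] = sippiwombat$missis
  sorted[13] = sissippiwombat$mis
  sorted[14] = ssippiwombat$missi
  sorted[15] = ssissippiwombat$mi
  sorted[16] = t$mississippiwomba
  sorted[17] = wombat$mississippi
sorted[10] = piwombat$mississip

Answer: piwombat$mississip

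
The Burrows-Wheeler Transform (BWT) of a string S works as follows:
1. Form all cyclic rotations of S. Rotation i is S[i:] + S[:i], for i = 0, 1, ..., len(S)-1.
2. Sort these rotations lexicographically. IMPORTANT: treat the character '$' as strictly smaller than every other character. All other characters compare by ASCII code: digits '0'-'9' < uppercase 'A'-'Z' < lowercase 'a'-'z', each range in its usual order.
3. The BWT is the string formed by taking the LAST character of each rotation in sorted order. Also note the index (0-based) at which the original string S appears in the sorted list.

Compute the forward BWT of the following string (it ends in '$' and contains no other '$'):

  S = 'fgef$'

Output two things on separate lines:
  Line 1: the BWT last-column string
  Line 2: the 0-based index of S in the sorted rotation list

All 5 rotations (rotation i = S[i:]+S[:i]):
  rot[0] = fgef$
  rot[1] = gef$f
  rot[2] = ef$fg
  rot[3] = f$fge
  rot[4] = $fgef
Sorted (with $ < everything):
  sorted[0] = $fgef  (last char: 'f')
  sorted[1] = ef$fg  (last char: 'g')
  sorted[2] = f$fge  (last char: 'e')
  sorted[3] = fgef$  (last char: '$')
  sorted[4] = gef$f  (last char: 'f')
Last column: fge$f
Original string S is at sorted index 3

Answer: fge$f
3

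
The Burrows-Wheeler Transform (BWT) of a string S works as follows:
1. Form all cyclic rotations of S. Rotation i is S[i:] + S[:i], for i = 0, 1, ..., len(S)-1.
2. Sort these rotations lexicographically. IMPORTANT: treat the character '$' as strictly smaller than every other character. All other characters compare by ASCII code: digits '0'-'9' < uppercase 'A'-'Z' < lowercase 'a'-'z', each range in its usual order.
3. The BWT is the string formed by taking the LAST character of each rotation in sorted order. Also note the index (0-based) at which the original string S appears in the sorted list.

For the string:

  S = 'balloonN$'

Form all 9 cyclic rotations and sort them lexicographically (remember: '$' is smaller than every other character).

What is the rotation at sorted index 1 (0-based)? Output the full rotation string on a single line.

All 9 rotations (rotation i = S[i:]+S[:i]):
  rot[0] = balloonN$
  rot[1] = alloonN$b
  rot[2] = lloonN$ba
  rot[3] = loonN$bal
  rot[4] = oonN$ball
  rot[5] = onN$ballo
  rot[6] = nN$balloo
  rot[7] = N$balloon
  rot[8] = $balloonN
Sorted (with $ < everything):
  sorted[0] = $balloonN
  sorted[1] = N$balloon
  sorted[2] = alloonN$b
  sorted[3] = balloonN$
  sorted[4] = lloonN$ba
  sorted[5] = loonN$bal
  sorted[6] = nN$balloo
  sorted[7] = onN$ballo
  sorted[8] = oonN$ball
sorted[1] = N$balloon

Answer: N$balloon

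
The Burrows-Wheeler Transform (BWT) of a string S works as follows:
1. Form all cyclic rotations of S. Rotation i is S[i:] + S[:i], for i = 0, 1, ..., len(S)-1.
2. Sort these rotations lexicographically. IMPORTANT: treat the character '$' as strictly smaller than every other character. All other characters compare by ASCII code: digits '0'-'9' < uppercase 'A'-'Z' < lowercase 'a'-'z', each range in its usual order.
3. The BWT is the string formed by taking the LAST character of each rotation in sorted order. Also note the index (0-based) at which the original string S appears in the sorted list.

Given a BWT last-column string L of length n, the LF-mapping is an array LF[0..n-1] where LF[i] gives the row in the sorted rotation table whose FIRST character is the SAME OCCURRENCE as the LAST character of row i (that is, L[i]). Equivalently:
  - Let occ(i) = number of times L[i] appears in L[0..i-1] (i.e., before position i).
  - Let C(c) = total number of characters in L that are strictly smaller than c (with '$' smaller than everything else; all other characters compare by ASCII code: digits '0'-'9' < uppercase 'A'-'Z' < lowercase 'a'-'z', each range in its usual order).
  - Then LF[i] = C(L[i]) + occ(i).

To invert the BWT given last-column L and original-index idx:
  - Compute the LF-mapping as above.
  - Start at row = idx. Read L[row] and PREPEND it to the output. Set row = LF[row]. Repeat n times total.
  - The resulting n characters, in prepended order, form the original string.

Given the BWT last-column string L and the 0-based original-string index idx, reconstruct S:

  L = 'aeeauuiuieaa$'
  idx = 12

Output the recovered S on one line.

Answer: ueiieaauauea$

Derivation:
LF mapping: 1 5 6 2 10 11 8 12 9 7 3 4 0
Walk LF starting at row 12, prepending L[row]:
  step 1: row=12, L[12]='$', prepend. Next row=LF[12]=0
  step 2: row=0, L[0]='a', prepend. Next row=LF[0]=1
  step 3: row=1, L[1]='e', prepend. Next row=LF[1]=5
  step 4: row=5, L[5]='u', prepend. Next row=LF[5]=11
  step 5: row=11, L[11]='a', prepend. Next row=LF[11]=4
  step 6: row=4, L[4]='u', prepend. Next row=LF[4]=10
  step 7: row=10, L[10]='a', prepend. Next row=LF[10]=3
  step 8: row=3, L[3]='a', prepend. Next row=LF[3]=2
  step 9: row=2, L[2]='e', prepend. Next row=LF[2]=6
  step 10: row=6, L[6]='i', prepend. Next row=LF[6]=8
  step 11: row=8, L[8]='i', prepend. Next row=LF[8]=9
  step 12: row=9, L[9]='e', prepend. Next row=LF[9]=7
  step 13: row=7, L[7]='u', prepend. Next row=LF[7]=12
Reversed output: ueiieaauauea$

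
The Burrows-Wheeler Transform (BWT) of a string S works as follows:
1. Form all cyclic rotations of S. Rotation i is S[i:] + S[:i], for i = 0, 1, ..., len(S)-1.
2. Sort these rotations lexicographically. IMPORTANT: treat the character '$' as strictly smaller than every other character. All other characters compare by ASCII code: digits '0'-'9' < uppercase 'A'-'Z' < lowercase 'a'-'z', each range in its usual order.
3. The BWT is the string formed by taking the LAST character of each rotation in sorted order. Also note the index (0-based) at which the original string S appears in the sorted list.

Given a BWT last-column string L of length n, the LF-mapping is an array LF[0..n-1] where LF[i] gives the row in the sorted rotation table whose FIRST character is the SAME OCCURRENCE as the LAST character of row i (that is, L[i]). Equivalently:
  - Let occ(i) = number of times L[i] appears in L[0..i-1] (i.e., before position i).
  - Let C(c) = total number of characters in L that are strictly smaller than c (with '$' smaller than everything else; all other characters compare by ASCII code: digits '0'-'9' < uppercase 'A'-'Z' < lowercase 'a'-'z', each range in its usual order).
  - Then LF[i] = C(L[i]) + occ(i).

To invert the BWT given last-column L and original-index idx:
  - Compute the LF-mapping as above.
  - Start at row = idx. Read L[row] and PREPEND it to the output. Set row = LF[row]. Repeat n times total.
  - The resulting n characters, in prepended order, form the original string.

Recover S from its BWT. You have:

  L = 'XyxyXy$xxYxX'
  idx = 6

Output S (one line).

Answer: xxxyXyxXYyX$

Derivation:
LF mapping: 1 9 5 10 2 11 0 6 7 4 8 3
Walk LF starting at row 6, prepending L[row]:
  step 1: row=6, L[6]='$', prepend. Next row=LF[6]=0
  step 2: row=0, L[0]='X', prepend. Next row=LF[0]=1
  step 3: row=1, L[1]='y', prepend. Next row=LF[1]=9
  step 4: row=9, L[9]='Y', prepend. Next row=LF[9]=4
  step 5: row=4, L[4]='X', prepend. Next row=LF[4]=2
  step 6: row=2, L[2]='x', prepend. Next row=LF[2]=5
  step 7: row=5, L[5]='y', prepend. Next row=LF[5]=11
  step 8: row=11, L[11]='X', prepend. Next row=LF[11]=3
  step 9: row=3, L[3]='y', prepend. Next row=LF[3]=10
  step 10: row=10, L[10]='x', prepend. Next row=LF[10]=8
  step 11: row=8, L[8]='x', prepend. Next row=LF[8]=7
  step 12: row=7, L[7]='x', prepend. Next row=LF[7]=6
Reversed output: xxxyXyxXYyX$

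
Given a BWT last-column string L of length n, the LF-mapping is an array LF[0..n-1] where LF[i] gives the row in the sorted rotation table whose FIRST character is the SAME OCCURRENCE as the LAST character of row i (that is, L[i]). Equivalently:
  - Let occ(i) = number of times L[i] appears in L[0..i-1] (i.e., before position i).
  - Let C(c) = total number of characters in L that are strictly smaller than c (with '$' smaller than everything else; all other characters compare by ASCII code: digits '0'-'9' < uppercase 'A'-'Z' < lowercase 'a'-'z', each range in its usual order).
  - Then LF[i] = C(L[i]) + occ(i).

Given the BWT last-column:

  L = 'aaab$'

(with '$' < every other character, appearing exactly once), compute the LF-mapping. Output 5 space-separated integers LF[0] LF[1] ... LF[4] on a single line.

Char counts: '$':1, 'a':3, 'b':1
C (first-col start): C('$')=0, C('a')=1, C('b')=4
L[0]='a': occ=0, LF[0]=C('a')+0=1+0=1
L[1]='a': occ=1, LF[1]=C('a')+1=1+1=2
L[2]='a': occ=2, LF[2]=C('a')+2=1+2=3
L[3]='b': occ=0, LF[3]=C('b')+0=4+0=4
L[4]='$': occ=0, LF[4]=C('$')+0=0+0=0

Answer: 1 2 3 4 0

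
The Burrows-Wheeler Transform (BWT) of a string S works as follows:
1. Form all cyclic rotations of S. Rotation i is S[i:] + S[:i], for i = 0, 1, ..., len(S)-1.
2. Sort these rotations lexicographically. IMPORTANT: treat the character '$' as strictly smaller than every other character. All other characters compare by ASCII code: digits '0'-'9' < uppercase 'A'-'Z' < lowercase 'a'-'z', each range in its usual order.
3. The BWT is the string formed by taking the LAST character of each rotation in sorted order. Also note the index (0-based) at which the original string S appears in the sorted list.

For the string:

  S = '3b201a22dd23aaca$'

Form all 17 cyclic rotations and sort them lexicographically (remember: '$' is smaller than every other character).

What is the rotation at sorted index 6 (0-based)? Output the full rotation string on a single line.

Answer: 2dd23aaca$3b201a2

Derivation:
All 17 rotations (rotation i = S[i:]+S[:i]):
  rot[0] = 3b201a22dd23aaca$
  rot[1] = b201a22dd23aaca$3
  rot[2] = 201a22dd23aaca$3b
  rot[3] = 01a22dd23aaca$3b2
  rot[4] = 1a22dd23aaca$3b20
  rot[5] = a22dd23aaca$3b201
  rot[6] = 22dd23aaca$3b201a
  rot[7] = 2dd23aaca$3b201a2
  rot[8] = dd23aaca$3b201a22
  rot[9] = d23aaca$3b201a22d
  rot[10] = 23aaca$3b201a22dd
  rot[11] = 3aaca$3b201a22dd2
  rot[12] = aaca$3b201a22dd23
  rot[13] = aca$3b201a22dd23a
  rot[14] = ca$3b201a22dd23aa
  rot[15] = a$3b201a22dd23aac
  rot[16] = $3b201a22dd23aaca
Sorted (with $ < everything):
  sorted[0] = $3b201a22dd23aaca
  sorted[1] = 01a22dd23aaca$3b2
  sorted[2] = 1a22dd23aaca$3b20
  sorted[3] = 201a22dd23aaca$3b
  sorted[4] = 22dd23aaca$3b201a
  sorted[5] = 23aaca$3b201a22dd
  sorted[6] = 2dd23aaca$3b201a2
  sorted[7] = 3aaca$3b201a22dd2
  sorted[8] = 3b201a22dd23aaca$
  sorted[9] = a$3b201a22dd23aac
  sorted[10] = a22dd23aaca$3b201
  sorted[11] = aaca$3b201a22dd23
  sorted[12] = aca$3b201a22dd23a
  sorted[13] = b201a22dd23aaca$3
  sorted[14] = ca$3b201a22dd23aa
  sorted[15] = d23aaca$3b201a22d
  sorted[16] = dd23aaca$3b201a22
sorted[6] = 2dd23aaca$3b201a2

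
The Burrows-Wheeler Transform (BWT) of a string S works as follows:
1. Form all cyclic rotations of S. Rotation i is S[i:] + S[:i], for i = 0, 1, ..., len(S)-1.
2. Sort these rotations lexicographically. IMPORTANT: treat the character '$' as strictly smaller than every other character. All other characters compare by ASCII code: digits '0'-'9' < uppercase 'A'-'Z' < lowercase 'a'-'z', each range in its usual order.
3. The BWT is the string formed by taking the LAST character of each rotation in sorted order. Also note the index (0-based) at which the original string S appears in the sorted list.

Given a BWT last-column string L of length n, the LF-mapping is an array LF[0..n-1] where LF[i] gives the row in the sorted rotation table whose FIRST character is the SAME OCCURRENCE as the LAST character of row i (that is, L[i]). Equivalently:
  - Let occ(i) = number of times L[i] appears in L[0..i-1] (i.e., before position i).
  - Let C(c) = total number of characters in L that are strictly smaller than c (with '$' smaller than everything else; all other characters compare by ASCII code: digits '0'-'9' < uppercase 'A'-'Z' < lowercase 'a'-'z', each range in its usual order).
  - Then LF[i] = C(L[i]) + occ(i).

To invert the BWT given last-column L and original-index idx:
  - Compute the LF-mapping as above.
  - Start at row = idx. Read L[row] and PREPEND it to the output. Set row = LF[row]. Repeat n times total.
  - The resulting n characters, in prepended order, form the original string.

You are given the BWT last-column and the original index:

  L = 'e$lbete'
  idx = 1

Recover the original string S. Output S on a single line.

LF mapping: 2 0 5 1 3 6 4
Walk LF starting at row 1, prepending L[row]:
  step 1: row=1, L[1]='$', prepend. Next row=LF[1]=0
  step 2: row=0, L[0]='e', prepend. Next row=LF[0]=2
  step 3: row=2, L[2]='l', prepend. Next row=LF[2]=5
  step 4: row=5, L[5]='t', prepend. Next row=LF[5]=6
  step 5: row=6, L[6]='e', prepend. Next row=LF[6]=4
  step 6: row=4, L[4]='e', prepend. Next row=LF[4]=3
  step 7: row=3, L[3]='b', prepend. Next row=LF[3]=1
Reversed output: beetle$

Answer: beetle$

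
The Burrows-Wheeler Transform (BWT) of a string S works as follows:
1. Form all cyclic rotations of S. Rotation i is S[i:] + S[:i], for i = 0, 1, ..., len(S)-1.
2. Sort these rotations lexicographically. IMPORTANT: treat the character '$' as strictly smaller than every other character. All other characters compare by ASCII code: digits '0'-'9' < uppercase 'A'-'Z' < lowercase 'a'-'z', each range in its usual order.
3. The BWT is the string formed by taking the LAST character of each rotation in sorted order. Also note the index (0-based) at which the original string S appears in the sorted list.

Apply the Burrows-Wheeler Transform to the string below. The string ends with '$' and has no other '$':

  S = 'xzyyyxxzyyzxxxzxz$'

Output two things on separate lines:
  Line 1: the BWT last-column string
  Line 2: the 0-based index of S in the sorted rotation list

Answer: zzxyzx$xyyzzyxyxxx
6

Derivation:
All 18 rotations (rotation i = S[i:]+S[:i]):
  rot[0] = xzyyyxxzyyzxxxzxz$
  rot[1] = zyyyxxzyyzxxxzxz$x
  rot[2] = yyyxxzyyzxxxzxz$xz
  rot[3] = yyxxzyyzxxxzxz$xzy
  rot[4] = yxxzyyzxxxzxz$xzyy
  rot[5] = xxzyyzxxxzxz$xzyyy
  rot[6] = xzyyzxxxzxz$xzyyyx
  rot[7] = zyyzxxxzxz$xzyyyxx
  rot[8] = yyzxxxzxz$xzyyyxxz
  rot[9] = yzxxxzxz$xzyyyxxzy
  rot[10] = zxxxzxz$xzyyyxxzyy
  rot[11] = xxxzxz$xzyyyxxzyyz
  rot[12] = xxzxz$xzyyyxxzyyzx
  rot[13] = xzxz$xzyyyxxzyyzxx
  rot[14] = zxz$xzyyyxxzyyzxxx
  rot[15] = xz$xzyyyxxzyyzxxxz
  rot[16] = z$xzyyyxxzyyzxxxzx
  rot[17] = $xzyyyxxzyyzxxxzxz
Sorted (with $ < everything):
  sorted[0] = $xzyyyxxzyyzxxxzxz  (last char: 'z')
  sorted[1] = xxxzxz$xzyyyxxzyyz  (last char: 'z')
  sorted[2] = xxzxz$xzyyyxxzyyzx  (last char: 'x')
  sorted[3] = xxzyyzxxxzxz$xzyyy  (last char: 'y')
  sorted[4] = xz$xzyyyxxzyyzxxxz  (last char: 'z')
  sorted[5] = xzxz$xzyyyxxzyyzxx  (last char: 'x')
  sorted[6] = xzyyyxxzyyzxxxzxz$  (last char: '$')
  sorted[7] = xzyyzxxxzxz$xzyyyx  (last char: 'x')
  sorted[8] = yxxzyyzxxxzxz$xzyy  (last char: 'y')
  sorted[9] = yyxxzyyzxxxzxz$xzy  (last char: 'y')
  sorted[10] = yyyxxzyyzxxxzxz$xz  (last char: 'z')
  sorted[11] = yyzxxxzxz$xzyyyxxz  (last char: 'z')
  sorted[12] = yzxxxzxz$xzyyyxxzy  (last char: 'y')
  sorted[13] = z$xzyyyxxzyyzxxxzx  (last char: 'x')
  sorted[14] = zxxxzxz$xzyyyxxzyy  (last char: 'y')
  sorted[15] = zxz$xzyyyxxzyyzxxx  (last char: 'x')
  sorted[16] = zyyyxxzyyzxxxzxz$x  (last char: 'x')
  sorted[17] = zyyzxxxzxz$xzyyyxx  (last char: 'x')
Last column: zzxyzx$xyyzzyxyxxx
Original string S is at sorted index 6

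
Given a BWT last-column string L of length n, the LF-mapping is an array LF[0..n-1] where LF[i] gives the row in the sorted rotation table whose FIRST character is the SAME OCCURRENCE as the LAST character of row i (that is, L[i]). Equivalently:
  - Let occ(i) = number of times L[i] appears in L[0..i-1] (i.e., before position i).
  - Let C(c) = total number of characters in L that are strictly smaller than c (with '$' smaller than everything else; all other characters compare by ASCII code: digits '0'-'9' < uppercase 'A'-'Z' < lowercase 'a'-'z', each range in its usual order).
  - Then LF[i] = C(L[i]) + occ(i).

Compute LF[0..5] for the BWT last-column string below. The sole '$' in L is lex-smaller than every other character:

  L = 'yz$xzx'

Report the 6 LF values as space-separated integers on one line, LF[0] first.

Answer: 3 4 0 1 5 2

Derivation:
Char counts: '$':1, 'x':2, 'y':1, 'z':2
C (first-col start): C('$')=0, C('x')=1, C('y')=3, C('z')=4
L[0]='y': occ=0, LF[0]=C('y')+0=3+0=3
L[1]='z': occ=0, LF[1]=C('z')+0=4+0=4
L[2]='$': occ=0, LF[2]=C('$')+0=0+0=0
L[3]='x': occ=0, LF[3]=C('x')+0=1+0=1
L[4]='z': occ=1, LF[4]=C('z')+1=4+1=5
L[5]='x': occ=1, LF[5]=C('x')+1=1+1=2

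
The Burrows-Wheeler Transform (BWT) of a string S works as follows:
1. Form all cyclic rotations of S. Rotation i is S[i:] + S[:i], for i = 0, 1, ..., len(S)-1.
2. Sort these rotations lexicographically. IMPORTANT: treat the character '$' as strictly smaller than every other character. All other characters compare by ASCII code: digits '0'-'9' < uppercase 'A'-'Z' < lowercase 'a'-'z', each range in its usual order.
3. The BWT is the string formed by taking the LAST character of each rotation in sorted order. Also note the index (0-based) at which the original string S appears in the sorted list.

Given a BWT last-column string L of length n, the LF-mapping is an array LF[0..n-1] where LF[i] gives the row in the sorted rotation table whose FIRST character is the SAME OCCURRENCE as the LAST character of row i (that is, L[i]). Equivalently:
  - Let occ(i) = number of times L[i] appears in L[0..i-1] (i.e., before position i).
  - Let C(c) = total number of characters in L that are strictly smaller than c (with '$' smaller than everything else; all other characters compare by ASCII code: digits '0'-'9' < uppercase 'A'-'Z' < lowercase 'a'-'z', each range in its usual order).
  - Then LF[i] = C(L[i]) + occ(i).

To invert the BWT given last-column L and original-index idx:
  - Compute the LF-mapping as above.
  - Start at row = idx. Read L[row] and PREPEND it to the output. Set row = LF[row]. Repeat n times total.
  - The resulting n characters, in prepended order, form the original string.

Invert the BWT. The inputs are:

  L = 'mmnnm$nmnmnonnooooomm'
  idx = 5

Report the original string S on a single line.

Answer: mnmmmooonnnnmooonnmm$

Derivation:
LF mapping: 1 2 8 9 3 0 10 4 11 5 12 15 13 14 16 17 18 19 20 6 7
Walk LF starting at row 5, prepending L[row]:
  step 1: row=5, L[5]='$', prepend. Next row=LF[5]=0
  step 2: row=0, L[0]='m', prepend. Next row=LF[0]=1
  step 3: row=1, L[1]='m', prepend. Next row=LF[1]=2
  step 4: row=2, L[2]='n', prepend. Next row=LF[2]=8
  step 5: row=8, L[8]='n', prepend. Next row=LF[8]=11
  step 6: row=11, L[11]='o', prepend. Next row=LF[11]=15
  step 7: row=15, L[15]='o', prepend. Next row=LF[15]=17
  step 8: row=17, L[17]='o', prepend. Next row=LF[17]=19
  step 9: row=19, L[19]='m', prepend. Next row=LF[19]=6
  step 10: row=6, L[6]='n', prepend. Next row=LF[6]=10
  step 11: row=10, L[10]='n', prepend. Next row=LF[10]=12
  step 12: row=12, L[12]='n', prepend. Next row=LF[12]=13
  step 13: row=13, L[13]='n', prepend. Next row=LF[13]=14
  step 14: row=14, L[14]='o', prepend. Next row=LF[14]=16
  step 15: row=16, L[16]='o', prepend. Next row=LF[16]=18
  step 16: row=18, L[18]='o', prepend. Next row=LF[18]=20
  step 17: row=20, L[20]='m', prepend. Next row=LF[20]=7
  step 18: row=7, L[7]='m', prepend. Next row=LF[7]=4
  step 19: row=4, L[4]='m', prepend. Next row=LF[4]=3
  step 20: row=3, L[3]='n', prepend. Next row=LF[3]=9
  step 21: row=9, L[9]='m', prepend. Next row=LF[9]=5
Reversed output: mnmmmooonnnnmooonnmm$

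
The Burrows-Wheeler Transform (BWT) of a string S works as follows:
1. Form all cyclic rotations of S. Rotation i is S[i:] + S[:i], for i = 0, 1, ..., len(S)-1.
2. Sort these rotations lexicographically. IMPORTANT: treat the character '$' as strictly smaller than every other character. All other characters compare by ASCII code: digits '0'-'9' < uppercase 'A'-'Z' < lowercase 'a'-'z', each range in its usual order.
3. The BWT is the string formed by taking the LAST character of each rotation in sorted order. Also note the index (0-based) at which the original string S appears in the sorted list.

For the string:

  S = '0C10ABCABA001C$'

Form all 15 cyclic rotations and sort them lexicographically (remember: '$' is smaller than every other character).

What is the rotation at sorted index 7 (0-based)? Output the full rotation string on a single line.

All 15 rotations (rotation i = S[i:]+S[:i]):
  rot[0] = 0C10ABCABA001C$
  rot[1] = C10ABCABA001C$0
  rot[2] = 10ABCABA001C$0C
  rot[3] = 0ABCABA001C$0C1
  rot[4] = ABCABA001C$0C10
  rot[5] = BCABA001C$0C10A
  rot[6] = CABA001C$0C10AB
  rot[7] = ABA001C$0C10ABC
  rot[8] = BA001C$0C10ABCA
  rot[9] = A001C$0C10ABCAB
  rot[10] = 001C$0C10ABCABA
  rot[11] = 01C$0C10ABCABA0
  rot[12] = 1C$0C10ABCABA00
  rot[13] = C$0C10ABCABA001
  rot[14] = $0C10ABCABA001C
Sorted (with $ < everything):
  sorted[0] = $0C10ABCABA001C
  sorted[1] = 001C$0C10ABCABA
  sorted[2] = 01C$0C10ABCABA0
  sorted[3] = 0ABCABA001C$0C1
  sorted[4] = 0C10ABCABA001C$
  sorted[5] = 10ABCABA001C$0C
  sorted[6] = 1C$0C10ABCABA00
  sorted[7] = A001C$0C10ABCAB
  sorted[8] = ABA001C$0C10ABC
  sorted[9] = ABCABA001C$0C10
  sorted[10] = BA001C$0C10ABCA
  sorted[11] = BCABA001C$0C10A
  sorted[12] = C$0C10ABCABA001
  sorted[13] = C10ABCABA001C$0
  sorted[14] = CABA001C$0C10AB
sorted[7] = A001C$0C10ABCAB

Answer: A001C$0C10ABCAB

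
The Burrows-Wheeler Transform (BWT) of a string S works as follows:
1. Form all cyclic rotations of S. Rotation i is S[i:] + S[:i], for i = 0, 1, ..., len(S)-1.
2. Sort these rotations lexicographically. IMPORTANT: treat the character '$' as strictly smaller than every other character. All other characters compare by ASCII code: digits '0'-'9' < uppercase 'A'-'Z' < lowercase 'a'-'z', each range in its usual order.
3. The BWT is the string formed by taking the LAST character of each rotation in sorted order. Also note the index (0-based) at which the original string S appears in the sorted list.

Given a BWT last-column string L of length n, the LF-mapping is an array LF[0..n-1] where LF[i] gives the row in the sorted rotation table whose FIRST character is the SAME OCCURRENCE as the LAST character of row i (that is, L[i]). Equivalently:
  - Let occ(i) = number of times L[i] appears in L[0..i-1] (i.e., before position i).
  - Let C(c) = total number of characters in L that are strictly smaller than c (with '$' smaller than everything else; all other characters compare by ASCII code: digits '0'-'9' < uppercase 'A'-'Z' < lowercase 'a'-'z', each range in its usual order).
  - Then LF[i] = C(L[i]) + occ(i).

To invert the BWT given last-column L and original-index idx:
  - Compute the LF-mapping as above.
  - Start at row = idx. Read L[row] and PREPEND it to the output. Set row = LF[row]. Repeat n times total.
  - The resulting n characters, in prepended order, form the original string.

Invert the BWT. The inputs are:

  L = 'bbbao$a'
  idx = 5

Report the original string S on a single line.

LF mapping: 3 4 5 1 6 0 2
Walk LF starting at row 5, prepending L[row]:
  step 1: row=5, L[5]='$', prepend. Next row=LF[5]=0
  step 2: row=0, L[0]='b', prepend. Next row=LF[0]=3
  step 3: row=3, L[3]='a', prepend. Next row=LF[3]=1
  step 4: row=1, L[1]='b', prepend. Next row=LF[1]=4
  step 5: row=4, L[4]='o', prepend. Next row=LF[4]=6
  step 6: row=6, L[6]='a', prepend. Next row=LF[6]=2
  step 7: row=2, L[2]='b', prepend. Next row=LF[2]=5
Reversed output: baobab$

Answer: baobab$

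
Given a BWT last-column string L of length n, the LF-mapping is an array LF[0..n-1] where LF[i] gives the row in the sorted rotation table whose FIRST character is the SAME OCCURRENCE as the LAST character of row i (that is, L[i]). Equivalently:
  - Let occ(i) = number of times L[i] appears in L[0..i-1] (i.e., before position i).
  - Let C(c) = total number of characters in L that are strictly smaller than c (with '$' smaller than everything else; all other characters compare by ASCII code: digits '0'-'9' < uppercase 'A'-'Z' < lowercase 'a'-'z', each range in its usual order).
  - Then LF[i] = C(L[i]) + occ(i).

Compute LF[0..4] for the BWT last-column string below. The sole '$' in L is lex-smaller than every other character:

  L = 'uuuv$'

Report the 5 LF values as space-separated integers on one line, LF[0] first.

Answer: 1 2 3 4 0

Derivation:
Char counts: '$':1, 'u':3, 'v':1
C (first-col start): C('$')=0, C('u')=1, C('v')=4
L[0]='u': occ=0, LF[0]=C('u')+0=1+0=1
L[1]='u': occ=1, LF[1]=C('u')+1=1+1=2
L[2]='u': occ=2, LF[2]=C('u')+2=1+2=3
L[3]='v': occ=0, LF[3]=C('v')+0=4+0=4
L[4]='$': occ=0, LF[4]=C('$')+0=0+0=0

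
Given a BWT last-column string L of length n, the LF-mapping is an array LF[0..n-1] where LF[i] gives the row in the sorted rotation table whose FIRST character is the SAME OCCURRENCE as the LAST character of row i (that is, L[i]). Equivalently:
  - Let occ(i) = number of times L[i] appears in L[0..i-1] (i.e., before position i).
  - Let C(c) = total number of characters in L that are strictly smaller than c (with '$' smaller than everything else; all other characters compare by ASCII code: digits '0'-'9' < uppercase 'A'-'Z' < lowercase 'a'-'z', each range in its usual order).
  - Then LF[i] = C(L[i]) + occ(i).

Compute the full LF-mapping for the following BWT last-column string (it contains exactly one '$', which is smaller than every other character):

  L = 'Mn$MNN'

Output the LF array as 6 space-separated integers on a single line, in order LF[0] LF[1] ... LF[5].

Answer: 1 5 0 2 3 4

Derivation:
Char counts: '$':1, 'M':2, 'N':2, 'n':1
C (first-col start): C('$')=0, C('M')=1, C('N')=3, C('n')=5
L[0]='M': occ=0, LF[0]=C('M')+0=1+0=1
L[1]='n': occ=0, LF[1]=C('n')+0=5+0=5
L[2]='$': occ=0, LF[2]=C('$')+0=0+0=0
L[3]='M': occ=1, LF[3]=C('M')+1=1+1=2
L[4]='N': occ=0, LF[4]=C('N')+0=3+0=3
L[5]='N': occ=1, LF[5]=C('N')+1=3+1=4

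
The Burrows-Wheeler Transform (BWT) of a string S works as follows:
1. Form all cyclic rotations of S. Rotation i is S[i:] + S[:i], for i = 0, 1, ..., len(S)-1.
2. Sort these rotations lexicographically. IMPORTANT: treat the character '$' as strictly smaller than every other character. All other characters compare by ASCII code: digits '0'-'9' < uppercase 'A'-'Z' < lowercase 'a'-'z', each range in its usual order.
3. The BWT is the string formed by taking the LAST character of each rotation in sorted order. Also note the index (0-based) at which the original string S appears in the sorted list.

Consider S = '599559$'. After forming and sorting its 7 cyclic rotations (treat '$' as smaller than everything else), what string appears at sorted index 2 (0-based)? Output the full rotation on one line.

Answer: 59$5995

Derivation:
All 7 rotations (rotation i = S[i:]+S[:i]):
  rot[0] = 599559$
  rot[1] = 99559$5
  rot[2] = 9559$59
  rot[3] = 559$599
  rot[4] = 59$5995
  rot[5] = 9$59955
  rot[6] = $599559
Sorted (with $ < everything):
  sorted[0] = $599559
  sorted[1] = 559$599
  sorted[2] = 59$5995
  sorted[3] = 599559$
  sorted[4] = 9$59955
  sorted[5] = 9559$59
  sorted[6] = 99559$5
sorted[2] = 59$5995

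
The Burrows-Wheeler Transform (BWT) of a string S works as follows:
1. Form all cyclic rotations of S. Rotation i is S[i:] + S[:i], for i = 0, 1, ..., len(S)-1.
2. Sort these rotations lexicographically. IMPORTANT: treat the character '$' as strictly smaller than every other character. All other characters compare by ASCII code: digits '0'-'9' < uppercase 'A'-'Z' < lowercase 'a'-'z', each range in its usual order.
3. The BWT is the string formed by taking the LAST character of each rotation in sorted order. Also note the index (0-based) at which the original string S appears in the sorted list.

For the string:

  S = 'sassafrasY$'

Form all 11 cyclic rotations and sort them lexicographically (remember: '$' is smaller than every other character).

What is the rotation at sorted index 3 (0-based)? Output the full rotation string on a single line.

Answer: asY$sassafr

Derivation:
All 11 rotations (rotation i = S[i:]+S[:i]):
  rot[0] = sassafrasY$
  rot[1] = assafrasY$s
  rot[2] = ssafrasY$sa
  rot[3] = safrasY$sas
  rot[4] = afrasY$sass
  rot[5] = frasY$sassa
  rot[6] = rasY$sassaf
  rot[7] = asY$sassafr
  rot[8] = sY$sassafra
  rot[9] = Y$sassafras
  rot[10] = $sassafrasY
Sorted (with $ < everything):
  sorted[0] = $sassafrasY
  sorted[1] = Y$sassafras
  sorted[2] = afrasY$sass
  sorted[3] = asY$sassafr
  sorted[4] = assafrasY$s
  sorted[5] = frasY$sassa
  sorted[6] = rasY$sassaf
  sorted[7] = sY$sassafra
  sorted[8] = safrasY$sas
  sorted[9] = sassafrasY$
  sorted[10] = ssafrasY$sa
sorted[3] = asY$sassafr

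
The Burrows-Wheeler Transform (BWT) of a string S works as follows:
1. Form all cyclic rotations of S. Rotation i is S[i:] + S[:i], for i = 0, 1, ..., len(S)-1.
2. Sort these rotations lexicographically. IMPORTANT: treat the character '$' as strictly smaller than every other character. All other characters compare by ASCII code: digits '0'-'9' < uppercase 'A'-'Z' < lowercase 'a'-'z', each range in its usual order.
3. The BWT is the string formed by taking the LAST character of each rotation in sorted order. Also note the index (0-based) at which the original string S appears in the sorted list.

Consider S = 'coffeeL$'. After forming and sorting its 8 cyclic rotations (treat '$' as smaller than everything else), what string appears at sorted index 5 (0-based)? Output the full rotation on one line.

All 8 rotations (rotation i = S[i:]+S[:i]):
  rot[0] = coffeeL$
  rot[1] = offeeL$c
  rot[2] = ffeeL$co
  rot[3] = feeL$cof
  rot[4] = eeL$coff
  rot[5] = eL$coffe
  rot[6] = L$coffee
  rot[7] = $coffeeL
Sorted (with $ < everything):
  sorted[0] = $coffeeL
  sorted[1] = L$coffee
  sorted[2] = coffeeL$
  sorted[3] = eL$coffe
  sorted[4] = eeL$coff
  sorted[5] = feeL$cof
  sorted[6] = ffeeL$co
  sorted[7] = offeeL$c
sorted[5] = feeL$cof

Answer: feeL$cof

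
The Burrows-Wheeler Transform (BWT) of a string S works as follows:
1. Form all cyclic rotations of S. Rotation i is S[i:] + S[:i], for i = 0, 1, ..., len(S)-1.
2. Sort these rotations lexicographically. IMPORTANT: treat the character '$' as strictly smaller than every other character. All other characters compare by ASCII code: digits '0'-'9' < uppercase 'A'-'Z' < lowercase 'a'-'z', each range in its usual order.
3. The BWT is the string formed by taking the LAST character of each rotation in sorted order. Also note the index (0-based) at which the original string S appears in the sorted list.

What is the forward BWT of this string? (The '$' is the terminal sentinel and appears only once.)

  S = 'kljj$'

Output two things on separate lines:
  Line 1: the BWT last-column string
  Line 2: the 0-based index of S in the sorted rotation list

All 5 rotations (rotation i = S[i:]+S[:i]):
  rot[0] = kljj$
  rot[1] = ljj$k
  rot[2] = jj$kl
  rot[3] = j$klj
  rot[4] = $kljj
Sorted (with $ < everything):
  sorted[0] = $kljj  (last char: 'j')
  sorted[1] = j$klj  (last char: 'j')
  sorted[2] = jj$kl  (last char: 'l')
  sorted[3] = kljj$  (last char: '$')
  sorted[4] = ljj$k  (last char: 'k')
Last column: jjl$k
Original string S is at sorted index 3

Answer: jjl$k
3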